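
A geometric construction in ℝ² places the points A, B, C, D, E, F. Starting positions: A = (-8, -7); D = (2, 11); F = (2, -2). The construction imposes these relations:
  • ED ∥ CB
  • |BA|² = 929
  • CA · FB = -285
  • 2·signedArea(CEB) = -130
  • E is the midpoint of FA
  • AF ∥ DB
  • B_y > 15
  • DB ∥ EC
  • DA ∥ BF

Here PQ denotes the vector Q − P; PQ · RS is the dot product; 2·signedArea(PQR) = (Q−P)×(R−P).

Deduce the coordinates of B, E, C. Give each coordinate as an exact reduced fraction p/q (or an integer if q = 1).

B = (12, 16)
C = (7, 1/2)
E = (-3, -9/2)

1. B_x = 12  [DA ∥ BF ∩ AF ∥ DB]
2. B_y = 16  [DA ∥ BF ∩ AF ∥ DB]
   → B = (12, 16)
3. E_x = -3  [E is the midpoint of FA]
4. E_y = -9/2  [E is the midpoint of FA]
   → E = (-3, -9/2)
5. C_x = 7  [ED ∥ CB ∩ DB ∥ EC]
6. C_y = 1/2  [ED ∥ CB ∩ DB ∥ EC]
   → C = (7, 1/2)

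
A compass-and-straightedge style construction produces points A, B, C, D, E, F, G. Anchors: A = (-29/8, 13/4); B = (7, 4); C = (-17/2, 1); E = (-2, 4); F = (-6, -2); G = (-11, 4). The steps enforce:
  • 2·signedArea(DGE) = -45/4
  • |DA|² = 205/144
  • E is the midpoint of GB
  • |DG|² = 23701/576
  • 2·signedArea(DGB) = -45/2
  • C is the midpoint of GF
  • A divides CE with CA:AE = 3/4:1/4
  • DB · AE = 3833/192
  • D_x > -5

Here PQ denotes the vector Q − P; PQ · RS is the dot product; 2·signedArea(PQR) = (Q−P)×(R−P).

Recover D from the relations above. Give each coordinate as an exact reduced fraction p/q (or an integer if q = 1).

1. D_x = -113/24  [2·signedArea(DGB) = -45/2 ∩ DB · AE = 3833/192]
2. D_y = 11/4  [2·signedArea(DGB) = -45/2 ∩ DB · AE = 3833/192]
   → D = (-113/24, 11/4)

D = (-113/24, 11/4)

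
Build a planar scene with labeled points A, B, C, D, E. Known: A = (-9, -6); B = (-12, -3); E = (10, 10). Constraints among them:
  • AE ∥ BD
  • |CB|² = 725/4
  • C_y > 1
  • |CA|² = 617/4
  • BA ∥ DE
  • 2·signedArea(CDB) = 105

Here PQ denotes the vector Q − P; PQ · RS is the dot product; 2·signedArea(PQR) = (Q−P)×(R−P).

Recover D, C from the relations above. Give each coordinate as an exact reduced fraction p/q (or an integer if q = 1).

1. D_x = 7  [BA ∥ DE ∩ AE ∥ BD]
2. D_y = 13  [BA ∥ DE ∩ AE ∥ BD]
   → D = (7, 13)
3. C_x = 1/2  [line 16·x + -19·y + 30 = 0 ∩ |CA|² = 617/4]
4. C_y = 2  [line 16·x + -19·y + 30 = 0 ∩ |CA|² = 617/4]
   → C = (1/2, 2)

C = (1/2, 2)
D = (7, 13)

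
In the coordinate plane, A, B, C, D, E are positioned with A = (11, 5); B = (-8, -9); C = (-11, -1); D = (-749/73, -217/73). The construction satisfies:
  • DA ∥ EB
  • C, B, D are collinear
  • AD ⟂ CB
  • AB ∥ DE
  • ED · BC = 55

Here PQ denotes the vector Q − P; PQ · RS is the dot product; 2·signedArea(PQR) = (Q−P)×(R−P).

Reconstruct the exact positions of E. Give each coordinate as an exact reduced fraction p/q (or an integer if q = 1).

E = (-2136/73, -1239/73)

1. E_x = -2136/73  [DA ∥ EB ∩ AB ∥ DE]
2. E_y = -1239/73  [DA ∥ EB ∩ AB ∥ DE]
   → E = (-2136/73, -1239/73)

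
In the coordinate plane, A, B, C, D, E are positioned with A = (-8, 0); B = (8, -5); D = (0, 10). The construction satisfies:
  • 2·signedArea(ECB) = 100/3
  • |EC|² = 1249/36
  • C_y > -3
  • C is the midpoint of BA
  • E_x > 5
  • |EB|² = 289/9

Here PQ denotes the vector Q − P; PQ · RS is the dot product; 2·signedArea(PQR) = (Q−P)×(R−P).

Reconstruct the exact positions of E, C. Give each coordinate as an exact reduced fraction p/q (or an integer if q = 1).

1. C_x = 0  [C is the midpoint of BA]
2. C_y = -5/2  [C is the midpoint of BA]
   → C = (0, -5/2)
3. E_x = 16/3  [line 5/2·x + 8·y + -40/3 = 0 ∩ |EC|² = 1249/36]
4. E_y = 0  [line 5/2·x + 8·y + -40/3 = 0 ∩ |EC|² = 1249/36]
   → E = (16/3, 0)

C = (0, -5/2)
E = (16/3, 0)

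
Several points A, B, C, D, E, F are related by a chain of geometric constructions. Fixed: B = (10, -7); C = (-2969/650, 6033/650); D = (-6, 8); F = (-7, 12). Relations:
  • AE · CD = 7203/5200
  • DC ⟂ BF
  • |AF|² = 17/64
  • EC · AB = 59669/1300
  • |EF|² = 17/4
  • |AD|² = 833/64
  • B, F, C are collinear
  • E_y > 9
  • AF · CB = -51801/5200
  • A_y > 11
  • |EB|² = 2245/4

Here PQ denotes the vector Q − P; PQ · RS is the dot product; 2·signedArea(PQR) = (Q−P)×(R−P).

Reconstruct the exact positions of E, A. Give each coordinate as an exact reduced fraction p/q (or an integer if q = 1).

1. A_x = -55/8  [line -9469/650·x + 10583/650·y + -1494431/5200 = 0 ∩ |AD|² = 833/64]
2. A_y = 23/2  [line -9469/650·x + 10583/650·y + -1494431/5200 = 0 ∩ |AD|² = 833/64]
   → A = (-55/8, 23/2)
3. E_x = -13/2  [EC · AB = 59669/1300 ∩ AE · CD = 7203/5200]
4. E_y = 10  [EC · AB = 59669/1300 ∩ AE · CD = 7203/5200]
   → E = (-13/2, 10)

A = (-55/8, 23/2)
E = (-13/2, 10)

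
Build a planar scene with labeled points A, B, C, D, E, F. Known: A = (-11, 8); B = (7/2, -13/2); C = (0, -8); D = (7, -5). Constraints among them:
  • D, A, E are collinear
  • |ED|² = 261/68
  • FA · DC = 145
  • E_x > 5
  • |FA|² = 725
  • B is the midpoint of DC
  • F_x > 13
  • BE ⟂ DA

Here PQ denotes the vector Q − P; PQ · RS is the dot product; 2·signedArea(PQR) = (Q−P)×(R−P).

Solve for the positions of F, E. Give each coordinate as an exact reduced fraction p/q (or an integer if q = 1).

E = (92/17, -131/34)
F = (14, -2)

1. F_x = 14  [line 7·x + 3·y + -92 = 0 ∩ |FA|² = 725]
2. F_y = -2  [line 7·x + 3·y + -92 = 0 ∩ |FA|² = 725]
   → F = (14, -2)
3. E_x = 92/17  [D, A, E are collinear ∩ BE ⟂ DA]
4. E_y = -131/34  [D, A, E are collinear ∩ BE ⟂ DA]
   → E = (92/17, -131/34)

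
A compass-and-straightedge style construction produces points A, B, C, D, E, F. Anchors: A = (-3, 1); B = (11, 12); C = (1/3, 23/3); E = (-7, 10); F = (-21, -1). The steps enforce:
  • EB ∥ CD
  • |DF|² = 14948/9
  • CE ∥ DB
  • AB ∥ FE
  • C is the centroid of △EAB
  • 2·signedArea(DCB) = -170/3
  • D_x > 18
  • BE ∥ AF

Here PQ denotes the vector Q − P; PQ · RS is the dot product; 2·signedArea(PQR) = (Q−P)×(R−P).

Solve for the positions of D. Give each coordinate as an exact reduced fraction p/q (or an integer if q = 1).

1. D_x = 55/3  [CE ∥ DB ∩ EB ∥ CD]
2. D_y = 29/3  [CE ∥ DB ∩ EB ∥ CD]
   → D = (55/3, 29/3)

D = (55/3, 29/3)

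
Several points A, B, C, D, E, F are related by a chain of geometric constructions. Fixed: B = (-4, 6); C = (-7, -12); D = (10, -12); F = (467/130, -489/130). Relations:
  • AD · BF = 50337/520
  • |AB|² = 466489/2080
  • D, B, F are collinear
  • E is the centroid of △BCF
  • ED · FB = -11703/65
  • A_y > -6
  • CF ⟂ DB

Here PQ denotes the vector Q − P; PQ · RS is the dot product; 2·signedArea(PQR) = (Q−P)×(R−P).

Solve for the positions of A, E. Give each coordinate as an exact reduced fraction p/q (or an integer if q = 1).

A = (2701/520, -3027/520)
E = (-321/130, -423/130)

1. A_x = 2701/520  [line -987/130·x + 1269/130·y + 10011/104 = 0 ∩ |AB|² = 466489/2080]
2. A_y = -3027/520  [line -987/130·x + 1269/130·y + 10011/104 = 0 ∩ |AB|² = 466489/2080]
   → A = (2701/520, -3027/520)
3. E_x = -321/130  [E is the centroid of △BCF]
4. E_y = -423/130  [E is the centroid of △BCF]
   → E = (-321/130, -423/130)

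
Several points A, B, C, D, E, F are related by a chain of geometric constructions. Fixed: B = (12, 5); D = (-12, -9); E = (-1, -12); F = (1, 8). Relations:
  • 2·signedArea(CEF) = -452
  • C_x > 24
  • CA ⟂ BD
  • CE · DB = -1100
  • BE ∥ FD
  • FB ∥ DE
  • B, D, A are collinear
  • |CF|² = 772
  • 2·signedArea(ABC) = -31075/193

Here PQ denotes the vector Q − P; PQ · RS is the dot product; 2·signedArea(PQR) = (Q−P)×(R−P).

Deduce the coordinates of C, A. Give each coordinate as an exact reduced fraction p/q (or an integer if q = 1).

A = (5616/193, 2890/193)
C = (25, 22)

1. C_x = 25  [CE · DB = -1100 ∩ 2·signedArea(CEF) = -452]
2. C_y = 22  [CE · DB = -1100 ∩ 2·signedArea(CEF) = -452]
   → C = (25, 22)
3. A_x = 5616/193  [B, D, A are collinear ∩ CA ⟂ BD]
4. A_y = 2890/193  [B, D, A are collinear ∩ CA ⟂ BD]
   → A = (5616/193, 2890/193)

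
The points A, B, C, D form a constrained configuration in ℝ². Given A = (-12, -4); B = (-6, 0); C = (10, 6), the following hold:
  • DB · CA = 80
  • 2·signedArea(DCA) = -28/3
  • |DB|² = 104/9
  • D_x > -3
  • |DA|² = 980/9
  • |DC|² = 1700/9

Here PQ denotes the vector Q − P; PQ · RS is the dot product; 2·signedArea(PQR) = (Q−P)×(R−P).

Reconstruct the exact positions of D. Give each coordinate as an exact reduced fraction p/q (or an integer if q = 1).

1. D_x = -8/3  [2·signedArea(DCA) = -28/3 ∩ DB · CA = 80]
2. D_y = 2/3  [2·signedArea(DCA) = -28/3 ∩ DB · CA = 80]
   → D = (-8/3, 2/3)

D = (-8/3, 2/3)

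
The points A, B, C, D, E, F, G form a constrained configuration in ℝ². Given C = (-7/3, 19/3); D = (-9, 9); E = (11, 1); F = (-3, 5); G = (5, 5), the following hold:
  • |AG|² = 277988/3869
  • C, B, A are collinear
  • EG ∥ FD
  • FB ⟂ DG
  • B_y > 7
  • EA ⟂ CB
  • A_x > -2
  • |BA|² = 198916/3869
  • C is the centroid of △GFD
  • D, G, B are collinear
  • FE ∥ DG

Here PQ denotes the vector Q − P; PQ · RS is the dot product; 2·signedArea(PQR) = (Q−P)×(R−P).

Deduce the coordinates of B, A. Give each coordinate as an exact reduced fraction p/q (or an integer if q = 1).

1. B_x = -127/53  [D, G, B are collinear ∩ FB ⟂ DG]
2. B_y = 377/53  [D, G, B are collinear ∩ FB ⟂ DG]
   → B = (-127/53, 377/53)
3. A_x = -7041/3869  [C, B, A are collinear ∩ EA ⟂ CB]
4. A_y = -131/3869  [C, B, A are collinear ∩ EA ⟂ CB]
   → A = (-7041/3869, -131/3869)

A = (-7041/3869, -131/3869)
B = (-127/53, 377/53)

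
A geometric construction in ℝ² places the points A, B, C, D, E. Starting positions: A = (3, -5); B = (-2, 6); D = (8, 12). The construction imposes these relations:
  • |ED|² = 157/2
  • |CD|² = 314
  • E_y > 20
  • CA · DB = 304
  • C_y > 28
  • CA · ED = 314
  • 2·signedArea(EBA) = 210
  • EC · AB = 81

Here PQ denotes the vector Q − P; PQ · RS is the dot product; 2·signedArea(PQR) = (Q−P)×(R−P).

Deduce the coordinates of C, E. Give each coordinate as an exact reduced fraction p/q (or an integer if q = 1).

C = (13, 29)
E = (21/2, 41/2)

1. C_x = 13  [line 10·x + 6·y + -304 = 0 ∩ |CD|² = 314]
2. C_y = 29  [line 10·x + 6·y + -304 = 0 ∩ |CD|² = 314]
   → C = (13, 29)
3. E_x = 21/2  [2·signedArea(EBA) = 210 ∩ CA · ED = 314]
4. E_y = 41/2  [2·signedArea(EBA) = 210 ∩ CA · ED = 314]
   → E = (21/2, 41/2)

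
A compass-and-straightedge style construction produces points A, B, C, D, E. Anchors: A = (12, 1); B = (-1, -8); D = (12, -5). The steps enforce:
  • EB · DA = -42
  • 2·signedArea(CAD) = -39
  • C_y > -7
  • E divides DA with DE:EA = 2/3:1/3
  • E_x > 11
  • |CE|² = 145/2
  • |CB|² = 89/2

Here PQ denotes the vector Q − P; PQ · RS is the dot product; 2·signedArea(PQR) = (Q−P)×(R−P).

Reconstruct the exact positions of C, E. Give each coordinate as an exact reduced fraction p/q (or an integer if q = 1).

1. C_x = 11/2  [2·signedArea(CAD) = -39]
2. C_y = -13/2  [|CB|² = 89/2]
   → C = (11/2, -13/2)
3. E_x = 12  [E divides DA with DE:EA = 2/3:1/3]
4. E_y = -1  [E divides DA with DE:EA = 2/3:1/3]
   → E = (12, -1)

C = (11/2, -13/2)
E = (12, -1)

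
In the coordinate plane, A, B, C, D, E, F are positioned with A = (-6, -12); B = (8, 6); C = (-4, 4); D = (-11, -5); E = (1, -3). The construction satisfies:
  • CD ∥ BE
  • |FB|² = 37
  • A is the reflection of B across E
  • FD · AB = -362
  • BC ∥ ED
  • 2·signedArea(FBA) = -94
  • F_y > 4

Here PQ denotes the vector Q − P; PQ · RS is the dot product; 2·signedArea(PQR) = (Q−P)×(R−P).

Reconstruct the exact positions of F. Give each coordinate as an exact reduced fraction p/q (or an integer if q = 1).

1. F_x = 2  [2·signedArea(FBA) = -94 ∩ FD · AB = -362]
2. F_y = 5  [2·signedArea(FBA) = -94 ∩ FD · AB = -362]
   → F = (2, 5)

F = (2, 5)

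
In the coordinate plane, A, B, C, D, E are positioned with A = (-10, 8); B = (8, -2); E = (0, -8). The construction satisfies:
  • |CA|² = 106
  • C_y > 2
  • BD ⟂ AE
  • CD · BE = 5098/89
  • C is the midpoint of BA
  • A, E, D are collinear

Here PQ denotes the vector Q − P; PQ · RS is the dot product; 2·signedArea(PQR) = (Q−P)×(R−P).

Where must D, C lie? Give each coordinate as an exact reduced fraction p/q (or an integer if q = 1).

1. D_x = -40/89  [A, E, D are collinear ∩ BD ⟂ AE]
2. D_y = -648/89  [A, E, D are collinear ∩ BD ⟂ AE]
   → D = (-40/89, -648/89)
3. C_x = -1  [C is the midpoint of BA]
4. C_y = 3  [C is the midpoint of BA]
   → C = (-1, 3)

C = (-1, 3)
D = (-40/89, -648/89)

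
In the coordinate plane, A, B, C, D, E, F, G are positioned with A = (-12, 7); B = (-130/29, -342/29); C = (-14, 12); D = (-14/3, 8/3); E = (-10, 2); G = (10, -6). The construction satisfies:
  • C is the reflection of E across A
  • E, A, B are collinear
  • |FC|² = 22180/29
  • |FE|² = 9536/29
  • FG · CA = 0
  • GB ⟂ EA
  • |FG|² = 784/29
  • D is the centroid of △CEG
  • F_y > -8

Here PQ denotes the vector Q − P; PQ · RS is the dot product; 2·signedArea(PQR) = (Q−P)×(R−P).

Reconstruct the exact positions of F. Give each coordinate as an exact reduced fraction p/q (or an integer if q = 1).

1. F_x = 150/29  [line -2·x + 5·y + 50 = 0 ∩ |FE|² = 9536/29]
2. F_y = -230/29  [line -2·x + 5·y + 50 = 0 ∩ |FE|² = 9536/29]
   → F = (150/29, -230/29)

F = (150/29, -230/29)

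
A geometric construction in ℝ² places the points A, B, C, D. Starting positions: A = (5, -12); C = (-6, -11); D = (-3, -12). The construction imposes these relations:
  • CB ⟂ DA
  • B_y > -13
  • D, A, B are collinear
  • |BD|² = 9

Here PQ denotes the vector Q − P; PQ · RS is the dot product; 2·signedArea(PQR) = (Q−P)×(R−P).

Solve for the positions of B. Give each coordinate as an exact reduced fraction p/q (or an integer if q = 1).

1. B_x = -6  [D, A, B are collinear ∩ CB ⟂ DA]
2. B_y = -12  [D, A, B are collinear ∩ CB ⟂ DA]
   → B = (-6, -12)

B = (-6, -12)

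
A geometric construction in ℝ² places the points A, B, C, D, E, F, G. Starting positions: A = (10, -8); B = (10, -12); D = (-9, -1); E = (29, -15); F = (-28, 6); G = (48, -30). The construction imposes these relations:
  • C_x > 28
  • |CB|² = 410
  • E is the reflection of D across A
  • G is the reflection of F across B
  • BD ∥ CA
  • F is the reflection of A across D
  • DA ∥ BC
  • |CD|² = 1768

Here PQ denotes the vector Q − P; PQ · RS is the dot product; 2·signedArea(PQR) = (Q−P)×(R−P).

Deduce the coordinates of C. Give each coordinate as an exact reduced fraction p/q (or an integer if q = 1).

1. C_x = 29  [BD ∥ CA ∩ DA ∥ BC]
2. C_y = -19  [BD ∥ CA ∩ DA ∥ BC]
   → C = (29, -19)

C = (29, -19)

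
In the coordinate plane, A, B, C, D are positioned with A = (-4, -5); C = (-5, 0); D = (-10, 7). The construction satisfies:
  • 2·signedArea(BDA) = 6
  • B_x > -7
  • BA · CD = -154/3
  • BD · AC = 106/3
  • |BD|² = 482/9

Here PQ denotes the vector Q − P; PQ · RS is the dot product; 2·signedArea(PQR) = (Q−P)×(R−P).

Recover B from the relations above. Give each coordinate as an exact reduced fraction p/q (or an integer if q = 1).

B = (-19/3, 2/3)

1. B_x = -19/3  [BA · CD = -154/3 ∩ BD · AC = 106/3]
2. B_y = 2/3  [BA · CD = -154/3 ∩ BD · AC = 106/3]
   → B = (-19/3, 2/3)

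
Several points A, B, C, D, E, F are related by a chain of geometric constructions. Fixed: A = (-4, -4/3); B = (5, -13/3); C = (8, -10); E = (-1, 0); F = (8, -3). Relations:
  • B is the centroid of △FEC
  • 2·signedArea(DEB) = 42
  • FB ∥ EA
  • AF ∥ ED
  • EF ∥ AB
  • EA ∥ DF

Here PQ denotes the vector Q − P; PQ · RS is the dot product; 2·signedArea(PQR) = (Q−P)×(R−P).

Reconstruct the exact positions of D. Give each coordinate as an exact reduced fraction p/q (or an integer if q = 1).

1. D_x = 11  [EA ∥ DF ∩ AF ∥ ED]
2. D_y = -5/3  [EA ∥ DF ∩ AF ∥ ED]
   → D = (11, -5/3)

D = (11, -5/3)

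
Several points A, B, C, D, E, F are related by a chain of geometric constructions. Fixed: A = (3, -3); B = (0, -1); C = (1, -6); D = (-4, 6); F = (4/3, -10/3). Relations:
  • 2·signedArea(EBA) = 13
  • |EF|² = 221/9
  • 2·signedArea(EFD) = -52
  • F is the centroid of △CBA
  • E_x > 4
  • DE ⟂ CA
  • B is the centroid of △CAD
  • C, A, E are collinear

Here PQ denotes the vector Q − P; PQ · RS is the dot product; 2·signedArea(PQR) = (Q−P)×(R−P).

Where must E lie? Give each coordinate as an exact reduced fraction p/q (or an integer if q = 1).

E = (5, 0)

1. E_x = 5  [C, A, E are collinear ∩ DE ⟂ CA]
2. E_y = 0  [C, A, E are collinear ∩ DE ⟂ CA]
   → E = (5, 0)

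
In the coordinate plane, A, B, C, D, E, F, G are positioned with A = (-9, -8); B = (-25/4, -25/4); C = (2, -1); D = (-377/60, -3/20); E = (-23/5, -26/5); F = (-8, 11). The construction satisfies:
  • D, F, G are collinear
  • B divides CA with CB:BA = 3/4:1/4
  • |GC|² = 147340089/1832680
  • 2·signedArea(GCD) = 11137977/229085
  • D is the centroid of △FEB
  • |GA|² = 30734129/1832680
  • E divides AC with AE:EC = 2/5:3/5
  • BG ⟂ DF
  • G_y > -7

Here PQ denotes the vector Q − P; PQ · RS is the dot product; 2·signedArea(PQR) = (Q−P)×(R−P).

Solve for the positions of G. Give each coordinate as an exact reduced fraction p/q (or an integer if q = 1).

1. G_x = -4916297/916340  [D, F, G are collinear ∩ BG ⟂ DF]
2. G_y = -5602289/916340  [D, F, G are collinear ∩ BG ⟂ DF]
   → G = (-4916297/916340, -5602289/916340)

G = (-4916297/916340, -5602289/916340)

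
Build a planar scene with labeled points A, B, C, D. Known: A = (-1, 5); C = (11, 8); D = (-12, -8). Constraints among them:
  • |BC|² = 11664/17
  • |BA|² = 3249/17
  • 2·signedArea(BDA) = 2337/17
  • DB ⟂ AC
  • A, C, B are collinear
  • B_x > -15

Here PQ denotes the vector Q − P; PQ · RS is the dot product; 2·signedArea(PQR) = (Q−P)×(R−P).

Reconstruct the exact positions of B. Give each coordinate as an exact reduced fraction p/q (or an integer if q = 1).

B = (-245/17, 28/17)

1. B_x = -245/17  [A, C, B are collinear ∩ DB ⟂ AC]
2. B_y = 28/17  [A, C, B are collinear ∩ DB ⟂ AC]
   → B = (-245/17, 28/17)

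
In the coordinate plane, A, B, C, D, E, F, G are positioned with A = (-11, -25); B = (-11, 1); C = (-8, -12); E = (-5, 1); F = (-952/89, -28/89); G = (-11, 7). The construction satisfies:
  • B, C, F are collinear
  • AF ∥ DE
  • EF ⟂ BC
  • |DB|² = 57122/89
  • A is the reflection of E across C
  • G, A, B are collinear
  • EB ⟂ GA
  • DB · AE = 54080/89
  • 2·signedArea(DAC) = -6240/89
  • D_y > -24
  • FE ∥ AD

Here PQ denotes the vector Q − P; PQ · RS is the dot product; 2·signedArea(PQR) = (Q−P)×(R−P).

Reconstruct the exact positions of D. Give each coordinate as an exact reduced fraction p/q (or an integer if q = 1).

1. D_x = -472/89  [AF ∥ DE ∩ FE ∥ AD]
2. D_y = -2108/89  [AF ∥ DE ∩ FE ∥ AD]
   → D = (-472/89, -2108/89)

D = (-472/89, -2108/89)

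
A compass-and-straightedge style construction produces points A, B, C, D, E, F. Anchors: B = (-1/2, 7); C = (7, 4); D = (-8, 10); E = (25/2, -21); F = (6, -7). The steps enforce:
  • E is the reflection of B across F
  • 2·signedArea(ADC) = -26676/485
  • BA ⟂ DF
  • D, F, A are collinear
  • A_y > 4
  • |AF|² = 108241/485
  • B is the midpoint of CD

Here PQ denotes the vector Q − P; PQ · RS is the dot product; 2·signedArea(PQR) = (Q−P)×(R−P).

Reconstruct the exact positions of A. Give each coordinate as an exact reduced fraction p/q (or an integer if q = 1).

1. A_x = -1696/485  [D, F, A are collinear ∩ BA ⟂ DF]
2. A_y = 2198/485  [D, F, A are collinear ∩ BA ⟂ DF]
   → A = (-1696/485, 2198/485)

A = (-1696/485, 2198/485)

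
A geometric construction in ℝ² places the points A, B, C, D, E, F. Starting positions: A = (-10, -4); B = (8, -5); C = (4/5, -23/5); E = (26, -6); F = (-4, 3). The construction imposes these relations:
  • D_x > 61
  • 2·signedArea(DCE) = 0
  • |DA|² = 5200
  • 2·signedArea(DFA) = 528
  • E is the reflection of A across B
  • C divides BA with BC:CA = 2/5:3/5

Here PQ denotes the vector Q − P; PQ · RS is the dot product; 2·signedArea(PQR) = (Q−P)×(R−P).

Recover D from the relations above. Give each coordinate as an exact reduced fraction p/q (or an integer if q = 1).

D = (62, -8)

1. D_x = 62  [2·signedArea(DCE) = 0 ∩ 2·signedArea(DFA) = 528]
2. D_y = -8  [2·signedArea(DCE) = 0 ∩ 2·signedArea(DFA) = 528]
   → D = (62, -8)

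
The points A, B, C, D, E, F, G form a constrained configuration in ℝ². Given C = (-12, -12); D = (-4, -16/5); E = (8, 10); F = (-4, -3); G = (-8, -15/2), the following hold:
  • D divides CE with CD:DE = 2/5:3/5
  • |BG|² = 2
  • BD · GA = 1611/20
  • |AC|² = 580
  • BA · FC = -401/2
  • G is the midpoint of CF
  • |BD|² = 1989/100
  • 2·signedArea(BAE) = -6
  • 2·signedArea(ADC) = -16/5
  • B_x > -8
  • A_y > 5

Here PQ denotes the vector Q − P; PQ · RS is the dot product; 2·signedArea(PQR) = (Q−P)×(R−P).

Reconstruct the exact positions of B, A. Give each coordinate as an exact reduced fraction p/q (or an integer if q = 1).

A = (4, 6)
B = (-7, -13/2)

1. A_x = 4  [line 44/5·x + -8·y + 64/5 = 0 ∩ |AC|² = 580]
2. A_y = 6  [line 44/5·x + -8·y + 64/5 = 0 ∩ |AC|² = 580]
   → A = (4, 6)
3. B_x = -7  [BD · GA = 1611/20 ∩ 2·signedArea(BAE) = -6]
4. B_y = -13/2  [BD · GA = 1611/20 ∩ 2·signedArea(BAE) = -6]
   → B = (-7, -13/2)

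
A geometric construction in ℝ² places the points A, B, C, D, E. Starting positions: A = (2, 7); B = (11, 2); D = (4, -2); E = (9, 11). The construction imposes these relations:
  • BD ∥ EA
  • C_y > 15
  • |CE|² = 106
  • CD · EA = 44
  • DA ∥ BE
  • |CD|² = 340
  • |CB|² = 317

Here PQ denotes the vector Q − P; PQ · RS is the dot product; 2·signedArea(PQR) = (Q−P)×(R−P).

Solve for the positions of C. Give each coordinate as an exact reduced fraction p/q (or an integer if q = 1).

C = (0, 16)

1. C_x = 0  [line 7·x + 4·y + -64 = 0 ∩ |CD|² = 340]
2. C_y = 16  [line 7·x + 4·y + -64 = 0 ∩ |CD|² = 340]
   → C = (0, 16)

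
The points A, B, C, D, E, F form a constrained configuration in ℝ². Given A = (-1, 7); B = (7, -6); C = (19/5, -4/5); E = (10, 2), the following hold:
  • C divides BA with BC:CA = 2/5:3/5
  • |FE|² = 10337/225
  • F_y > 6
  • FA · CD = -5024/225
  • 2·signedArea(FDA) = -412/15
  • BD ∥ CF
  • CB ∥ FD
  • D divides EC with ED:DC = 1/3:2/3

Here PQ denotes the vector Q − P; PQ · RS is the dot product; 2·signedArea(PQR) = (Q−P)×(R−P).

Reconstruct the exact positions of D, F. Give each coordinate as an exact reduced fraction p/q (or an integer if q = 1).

1. D_x = 119/15  [D divides EC with ED:DC = 1/3:2/3]
2. D_y = 16/15  [D divides EC with ED:DC = 1/3:2/3]
   → D = (119/15, 16/15)
3. F_x = 71/15  [CB ∥ FD ∩ BD ∥ CF]
4. F_y = 94/15  [CB ∥ FD ∩ BD ∥ CF]
   → F = (71/15, 94/15)

D = (119/15, 16/15)
F = (71/15, 94/15)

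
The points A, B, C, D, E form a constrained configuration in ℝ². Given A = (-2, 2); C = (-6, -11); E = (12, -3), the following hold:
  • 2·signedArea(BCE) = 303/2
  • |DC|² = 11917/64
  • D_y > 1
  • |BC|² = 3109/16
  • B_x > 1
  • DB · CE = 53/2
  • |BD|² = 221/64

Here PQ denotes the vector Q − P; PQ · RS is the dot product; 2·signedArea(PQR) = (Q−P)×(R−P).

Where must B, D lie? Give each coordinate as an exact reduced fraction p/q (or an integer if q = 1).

B = (3/2, 3/4)
D = (-1/4, 11/8)

1. B_x = 3/2  [line -8·x + 18·y + -3/2 = 0 ∩ |BC|² = 3109/16]
2. B_y = 3/4  [line -8·x + 18·y + -3/2 = 0 ∩ |BC|² = 3109/16]
   → B = (3/2, 3/4)
3. D_x = -1/4  [line -18·x + -8·y + 13/2 = 0 ∩ |BD|² = 221/64]
4. D_y = 11/8  [line -18·x + -8·y + 13/2 = 0 ∩ |BD|² = 221/64]
   → D = (-1/4, 11/8)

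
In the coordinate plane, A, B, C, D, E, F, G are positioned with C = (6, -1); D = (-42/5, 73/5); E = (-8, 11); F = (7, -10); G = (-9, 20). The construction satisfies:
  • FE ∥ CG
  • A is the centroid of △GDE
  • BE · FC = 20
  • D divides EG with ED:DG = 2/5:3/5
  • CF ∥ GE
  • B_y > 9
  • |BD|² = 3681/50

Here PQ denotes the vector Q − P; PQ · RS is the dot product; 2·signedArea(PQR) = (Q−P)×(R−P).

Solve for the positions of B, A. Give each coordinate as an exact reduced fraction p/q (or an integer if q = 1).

A = (-127/15, 76/5)
B = (-3/2, 19/2)

1. B_x = -3/2  [line 1·x + -9·y + 87 = 0 ∩ |BD|² = 3681/50]
2. B_y = 19/2  [line 1·x + -9·y + 87 = 0 ∩ |BD|² = 3681/50]
   → B = (-3/2, 19/2)
3. A_x = -127/15  [A is the centroid of △GDE]
4. A_y = 76/5  [A is the centroid of △GDE]
   → A = (-127/15, 76/5)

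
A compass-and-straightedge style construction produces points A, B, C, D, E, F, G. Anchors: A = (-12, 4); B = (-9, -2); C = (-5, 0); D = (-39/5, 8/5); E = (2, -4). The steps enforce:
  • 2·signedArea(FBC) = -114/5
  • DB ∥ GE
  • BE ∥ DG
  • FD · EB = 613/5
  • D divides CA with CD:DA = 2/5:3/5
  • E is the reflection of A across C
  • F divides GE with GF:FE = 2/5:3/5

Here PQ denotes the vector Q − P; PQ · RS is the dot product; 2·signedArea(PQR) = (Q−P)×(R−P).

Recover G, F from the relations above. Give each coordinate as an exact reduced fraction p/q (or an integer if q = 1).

F = (68/25, -46/25)
G = (16/5, -2/5)

1. G_x = 16/5  [DB ∥ GE ∩ BE ∥ DG]
2. G_y = -2/5  [DB ∥ GE ∩ BE ∥ DG]
   → G = (16/5, -2/5)
3. F_x = 68/25  [F divides GE with GF:FE = 2/5:3/5]
4. F_y = -46/25  [F divides GE with GF:FE = 2/5:3/5]
   → F = (68/25, -46/25)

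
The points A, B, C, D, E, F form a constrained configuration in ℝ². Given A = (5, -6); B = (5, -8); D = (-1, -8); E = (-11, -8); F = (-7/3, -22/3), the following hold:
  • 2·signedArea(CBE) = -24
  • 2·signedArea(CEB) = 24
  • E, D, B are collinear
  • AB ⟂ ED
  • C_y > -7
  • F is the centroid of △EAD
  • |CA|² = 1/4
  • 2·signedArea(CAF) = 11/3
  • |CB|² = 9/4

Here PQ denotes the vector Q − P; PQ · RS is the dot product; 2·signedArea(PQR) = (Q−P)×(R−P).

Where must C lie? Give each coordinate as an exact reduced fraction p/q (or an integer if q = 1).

1. C_x = 5  [2·signedArea(CAF) = 11/3 ∩ 2·signedArea(CBE) = -24]
2. C_y = -13/2  [2·signedArea(CAF) = 11/3 ∩ 2·signedArea(CBE) = -24]
   → C = (5, -13/2)

C = (5, -13/2)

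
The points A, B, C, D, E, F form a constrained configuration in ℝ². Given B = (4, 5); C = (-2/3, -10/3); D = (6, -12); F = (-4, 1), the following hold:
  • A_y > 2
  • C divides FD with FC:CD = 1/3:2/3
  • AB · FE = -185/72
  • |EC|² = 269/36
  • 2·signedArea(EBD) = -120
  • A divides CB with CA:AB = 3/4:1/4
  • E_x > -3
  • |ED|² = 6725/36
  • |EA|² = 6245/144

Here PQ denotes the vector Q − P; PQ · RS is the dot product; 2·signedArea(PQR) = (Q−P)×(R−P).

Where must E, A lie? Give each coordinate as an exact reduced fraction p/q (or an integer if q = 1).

1. A_x = 17/6  [A divides CB with CA:AB = 3/4:1/4]
2. A_y = 35/12  [A divides CB with CA:AB = 3/4:1/4]
   → A = (17/6, 35/12)
3. E_x = -7/3  [2·signedArea(EBD) = -120 ∩ AB · FE = -185/72]
4. E_y = -7/6  [2·signedArea(EBD) = -120 ∩ AB · FE = -185/72]
   → E = (-7/3, -7/6)

A = (17/6, 35/12)
E = (-7/3, -7/6)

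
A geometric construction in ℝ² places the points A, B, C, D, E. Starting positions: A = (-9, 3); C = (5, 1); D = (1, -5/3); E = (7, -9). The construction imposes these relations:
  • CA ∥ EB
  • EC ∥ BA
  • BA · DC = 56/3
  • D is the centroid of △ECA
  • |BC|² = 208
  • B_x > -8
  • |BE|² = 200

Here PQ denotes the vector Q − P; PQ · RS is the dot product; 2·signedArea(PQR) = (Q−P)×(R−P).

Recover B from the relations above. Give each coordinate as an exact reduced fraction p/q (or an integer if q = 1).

1. B_x = -7  [EC ∥ BA ∩ CA ∥ EB]
2. B_y = -7  [EC ∥ BA ∩ CA ∥ EB]
   → B = (-7, -7)

B = (-7, -7)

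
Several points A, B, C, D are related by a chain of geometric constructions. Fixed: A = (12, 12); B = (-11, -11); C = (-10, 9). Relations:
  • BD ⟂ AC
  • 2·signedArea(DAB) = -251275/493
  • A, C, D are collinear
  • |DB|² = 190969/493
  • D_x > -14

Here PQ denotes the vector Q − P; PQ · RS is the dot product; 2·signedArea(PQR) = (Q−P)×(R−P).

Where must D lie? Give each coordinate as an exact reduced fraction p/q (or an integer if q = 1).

1. D_x = -6734/493  [A, C, D are collinear ∩ BD ⟂ AC]
2. D_y = 4191/493  [A, C, D are collinear ∩ BD ⟂ AC]
   → D = (-6734/493, 4191/493)

D = (-6734/493, 4191/493)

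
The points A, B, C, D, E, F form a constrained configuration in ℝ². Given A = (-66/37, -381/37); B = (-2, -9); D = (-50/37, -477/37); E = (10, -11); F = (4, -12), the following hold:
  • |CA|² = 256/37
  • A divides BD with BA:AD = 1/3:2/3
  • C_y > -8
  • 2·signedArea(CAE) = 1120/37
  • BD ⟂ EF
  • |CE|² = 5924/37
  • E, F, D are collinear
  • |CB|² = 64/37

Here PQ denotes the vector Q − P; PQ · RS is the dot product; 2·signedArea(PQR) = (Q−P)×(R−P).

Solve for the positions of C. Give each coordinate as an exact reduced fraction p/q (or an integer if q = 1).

1. C_x = -82/37  [line 26/37·x + 436/37·y + 3416/37 = 0 ∩ |CE|² = 5924/37]
2. C_y = -285/37  [line 26/37·x + 436/37·y + 3416/37 = 0 ∩ |CE|² = 5924/37]
   → C = (-82/37, -285/37)

C = (-82/37, -285/37)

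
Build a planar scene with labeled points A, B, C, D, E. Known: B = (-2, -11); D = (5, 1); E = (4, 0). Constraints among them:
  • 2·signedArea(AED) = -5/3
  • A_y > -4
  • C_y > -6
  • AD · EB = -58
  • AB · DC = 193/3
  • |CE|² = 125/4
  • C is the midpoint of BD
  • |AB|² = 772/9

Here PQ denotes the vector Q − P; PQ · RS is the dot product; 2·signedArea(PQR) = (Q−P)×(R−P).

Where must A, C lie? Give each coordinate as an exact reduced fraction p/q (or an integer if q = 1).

1. A_x = 8/3  [2·signedArea(AED) = -5/3 ∩ AD · EB = -58]
2. A_y = -3  [2·signedArea(AED) = -5/3 ∩ AD · EB = -58]
   → A = (8/3, -3)
3. C_x = 3/2  [AB · DC = 193/3 ∩ C is the midpoint of BD]
4. C_y = -5  [AB · DC = 193/3 ∩ C is the midpoint of BD]
   → C = (3/2, -5)

A = (8/3, -3)
C = (3/2, -5)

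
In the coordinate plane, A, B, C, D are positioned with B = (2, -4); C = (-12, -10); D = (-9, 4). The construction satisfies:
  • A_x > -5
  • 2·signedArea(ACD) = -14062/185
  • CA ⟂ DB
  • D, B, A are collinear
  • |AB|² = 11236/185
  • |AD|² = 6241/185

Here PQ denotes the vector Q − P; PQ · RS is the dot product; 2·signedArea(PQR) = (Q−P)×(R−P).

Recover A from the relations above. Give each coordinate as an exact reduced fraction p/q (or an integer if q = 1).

A = (-796/185, 108/185)

1. A_x = -796/185  [D, B, A are collinear ∩ CA ⟂ DB]
2. A_y = 108/185  [D, B, A are collinear ∩ CA ⟂ DB]
   → A = (-796/185, 108/185)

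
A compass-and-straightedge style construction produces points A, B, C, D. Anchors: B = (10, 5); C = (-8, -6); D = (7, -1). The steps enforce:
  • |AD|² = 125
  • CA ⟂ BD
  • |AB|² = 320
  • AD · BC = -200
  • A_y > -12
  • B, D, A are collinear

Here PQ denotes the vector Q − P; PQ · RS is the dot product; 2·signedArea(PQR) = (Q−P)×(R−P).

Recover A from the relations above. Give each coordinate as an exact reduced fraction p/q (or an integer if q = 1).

A = (2, -11)

1. A_x = 2  [B, D, A are collinear ∩ CA ⟂ BD]
2. A_y = -11  [B, D, A are collinear ∩ CA ⟂ BD]
   → A = (2, -11)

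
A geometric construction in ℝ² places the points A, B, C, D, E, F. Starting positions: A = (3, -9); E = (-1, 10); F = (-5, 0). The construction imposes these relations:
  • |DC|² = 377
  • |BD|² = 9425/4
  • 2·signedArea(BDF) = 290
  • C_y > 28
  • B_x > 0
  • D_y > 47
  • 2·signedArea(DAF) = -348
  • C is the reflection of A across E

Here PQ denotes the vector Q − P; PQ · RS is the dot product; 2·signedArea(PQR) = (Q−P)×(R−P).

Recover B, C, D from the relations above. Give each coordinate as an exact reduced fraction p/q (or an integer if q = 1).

1. C_x = -5  [C is the reflection of A across E]
2. C_y = 29  [C is the reflection of A across E]
   → C = (-5, 29)
3. D_x = -9  [line -9·x + -8·y + 303 = 0 ∩ |DC|² = 377]
4. D_y = 48  [line -9·x + -8·y + 303 = 0 ∩ |DC|² = 377]
   → D = (-9, 48)
5. B_x = 1  [line 48·x + 4·y + -50 = 0 ∩ |BD|² = 9425/4]
6. B_y = 1/2  [line 48·x + 4·y + -50 = 0 ∩ |BD|² = 9425/4]
   → B = (1, 1/2)

B = (1, 1/2)
C = (-5, 29)
D = (-9, 48)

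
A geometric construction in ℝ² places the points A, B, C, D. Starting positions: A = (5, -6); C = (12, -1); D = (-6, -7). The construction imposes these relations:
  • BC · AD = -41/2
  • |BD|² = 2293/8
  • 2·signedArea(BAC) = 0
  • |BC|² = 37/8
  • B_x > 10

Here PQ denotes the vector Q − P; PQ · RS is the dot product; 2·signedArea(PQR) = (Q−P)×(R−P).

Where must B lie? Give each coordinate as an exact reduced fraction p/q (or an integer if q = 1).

B = (41/4, -9/4)

1. B_x = 41/4  [2·signedArea(BAC) = 0 ∩ BC · AD = -41/2]
2. B_y = -9/4  [2·signedArea(BAC) = 0 ∩ BC · AD = -41/2]
   → B = (41/4, -9/4)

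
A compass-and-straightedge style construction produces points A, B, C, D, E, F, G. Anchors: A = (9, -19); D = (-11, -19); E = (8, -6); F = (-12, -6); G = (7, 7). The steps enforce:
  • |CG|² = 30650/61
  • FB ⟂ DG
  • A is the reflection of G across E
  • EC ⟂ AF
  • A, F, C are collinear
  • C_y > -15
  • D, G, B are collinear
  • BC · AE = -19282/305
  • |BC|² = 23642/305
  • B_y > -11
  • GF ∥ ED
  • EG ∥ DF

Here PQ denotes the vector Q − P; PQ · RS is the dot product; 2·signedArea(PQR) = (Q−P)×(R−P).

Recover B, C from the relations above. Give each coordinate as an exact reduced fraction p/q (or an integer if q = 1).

1. B_x = -131/25  [D, G, B are collinear ∩ FB ⟂ DG]
2. B_y = -267/25  [D, G, B are collinear ∩ FB ⟂ DG]
   → B = (-131/25, -267/25)
3. C_x = 150/61  [A, F, C are collinear ∩ EC ⟂ AF]
4. C_y = -912/61  [A, F, C are collinear ∩ EC ⟂ AF]
   → C = (150/61, -912/61)

B = (-131/25, -267/25)
C = (150/61, -912/61)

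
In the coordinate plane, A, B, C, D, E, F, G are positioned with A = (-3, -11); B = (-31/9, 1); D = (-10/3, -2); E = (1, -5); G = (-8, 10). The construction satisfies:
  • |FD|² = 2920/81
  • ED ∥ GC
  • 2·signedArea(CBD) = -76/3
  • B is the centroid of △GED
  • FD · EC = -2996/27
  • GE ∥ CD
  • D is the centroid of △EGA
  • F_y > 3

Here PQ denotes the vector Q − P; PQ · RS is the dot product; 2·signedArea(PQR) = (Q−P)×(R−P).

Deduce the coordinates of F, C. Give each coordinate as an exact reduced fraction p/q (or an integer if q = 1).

C = (-37/3, 13)
F = (-32/9, 4)

1. C_x = -37/3  [GE ∥ CD ∩ ED ∥ GC]
2. C_y = 13  [GE ∥ CD ∩ ED ∥ GC]
   → C = (-37/3, 13)
3. F_x = -32/9  [line 40/3·x + -18·y + 3224/27 = 0 ∩ |FD|² = 2920/81]
4. F_y = 4  [line 40/3·x + -18·y + 3224/27 = 0 ∩ |FD|² = 2920/81]
   → F = (-32/9, 4)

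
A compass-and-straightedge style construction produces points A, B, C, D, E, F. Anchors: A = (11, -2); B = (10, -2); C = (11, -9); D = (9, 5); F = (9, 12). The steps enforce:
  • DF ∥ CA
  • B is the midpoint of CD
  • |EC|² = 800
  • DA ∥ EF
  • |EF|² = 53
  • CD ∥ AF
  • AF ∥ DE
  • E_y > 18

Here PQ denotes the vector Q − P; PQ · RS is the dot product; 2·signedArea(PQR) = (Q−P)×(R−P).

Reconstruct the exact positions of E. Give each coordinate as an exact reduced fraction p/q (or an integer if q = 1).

E = (7, 19)

1. E_x = 7  [DA ∥ EF ∩ AF ∥ DE]
2. E_y = 19  [DA ∥ EF ∩ AF ∥ DE]
   → E = (7, 19)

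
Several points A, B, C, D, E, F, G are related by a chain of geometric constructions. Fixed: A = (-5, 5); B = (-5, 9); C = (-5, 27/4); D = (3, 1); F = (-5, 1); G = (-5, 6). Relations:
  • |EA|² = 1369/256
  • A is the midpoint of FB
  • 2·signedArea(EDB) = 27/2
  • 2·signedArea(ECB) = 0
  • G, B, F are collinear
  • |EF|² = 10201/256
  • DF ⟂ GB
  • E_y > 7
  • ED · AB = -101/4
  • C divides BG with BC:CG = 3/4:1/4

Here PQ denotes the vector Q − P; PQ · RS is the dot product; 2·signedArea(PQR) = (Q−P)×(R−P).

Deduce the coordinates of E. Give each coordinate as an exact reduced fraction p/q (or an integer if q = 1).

1. E_x = -5  [2·signedArea(ECB) = 0 ∩ 2·signedArea(EDB) = 27/2]
2. E_y = 117/16  [2·signedArea(ECB) = 0 ∩ 2·signedArea(EDB) = 27/2]
   → E = (-5, 117/16)

E = (-5, 117/16)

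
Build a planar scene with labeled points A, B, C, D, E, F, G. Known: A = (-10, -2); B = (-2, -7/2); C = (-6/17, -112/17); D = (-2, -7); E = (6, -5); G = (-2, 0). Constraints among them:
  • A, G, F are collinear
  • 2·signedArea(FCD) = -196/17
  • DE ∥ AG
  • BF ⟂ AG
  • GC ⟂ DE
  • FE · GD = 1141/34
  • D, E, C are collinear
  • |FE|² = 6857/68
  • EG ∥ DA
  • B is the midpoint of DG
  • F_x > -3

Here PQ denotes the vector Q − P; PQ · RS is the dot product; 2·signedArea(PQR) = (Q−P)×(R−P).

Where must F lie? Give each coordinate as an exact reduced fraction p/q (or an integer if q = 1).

F = (-48/17, -7/34)

1. F_x = -48/17  [A, G, F are collinear ∩ BF ⟂ AG]
2. F_y = -7/34  [A, G, F are collinear ∩ BF ⟂ AG]
   → F = (-48/17, -7/34)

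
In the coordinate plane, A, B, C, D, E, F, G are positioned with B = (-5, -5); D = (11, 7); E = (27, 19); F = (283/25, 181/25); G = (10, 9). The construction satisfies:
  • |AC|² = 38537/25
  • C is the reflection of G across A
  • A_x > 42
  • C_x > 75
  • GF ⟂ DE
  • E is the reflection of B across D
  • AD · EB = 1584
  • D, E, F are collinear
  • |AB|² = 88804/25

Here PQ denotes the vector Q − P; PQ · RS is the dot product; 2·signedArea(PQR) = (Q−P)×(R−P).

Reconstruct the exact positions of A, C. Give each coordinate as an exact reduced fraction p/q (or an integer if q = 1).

1. A_x = 1067/25  [line 32·x + 24·y + -2104 = 0 ∩ |AB|² = 88804/25]
2. A_y = 769/25  [line 32·x + 24·y + -2104 = 0 ∩ |AB|² = 88804/25]
   → A = (1067/25, 769/25)
3. C_x = 1884/25  [C is the reflection of G across A]
4. C_y = 1313/25  [C is the reflection of G across A]
   → C = (1884/25, 1313/25)

A = (1067/25, 769/25)
C = (1884/25, 1313/25)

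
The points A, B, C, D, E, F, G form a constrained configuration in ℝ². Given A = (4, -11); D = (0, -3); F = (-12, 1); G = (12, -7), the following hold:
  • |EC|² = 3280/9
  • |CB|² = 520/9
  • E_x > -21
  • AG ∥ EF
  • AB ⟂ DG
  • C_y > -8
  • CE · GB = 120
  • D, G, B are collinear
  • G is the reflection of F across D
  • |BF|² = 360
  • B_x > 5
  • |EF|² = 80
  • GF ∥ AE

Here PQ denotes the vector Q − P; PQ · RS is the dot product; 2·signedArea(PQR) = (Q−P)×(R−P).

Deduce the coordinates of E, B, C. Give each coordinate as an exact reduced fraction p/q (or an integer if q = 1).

1. E_x = -20  [AG ∥ EF ∩ GF ∥ AE]
2. E_y = -3  [AG ∥ EF ∩ GF ∥ AE]
   → E = (-20, -3)
3. B_x = 6  [D, G, B are collinear ∩ AB ⟂ DG]
4. B_y = -5  [D, G, B are collinear ∩ AB ⟂ DG]
   → B = (6, -5)
5. C_x = -4/3  [line 6·x + -2·y + -6 = 0 ∩ |EC|² = 3280/9]
6. C_y = -7  [line 6·x + -2·y + -6 = 0 ∩ |EC|² = 3280/9]
   → C = (-4/3, -7)

B = (6, -5)
C = (-4/3, -7)
E = (-20, -3)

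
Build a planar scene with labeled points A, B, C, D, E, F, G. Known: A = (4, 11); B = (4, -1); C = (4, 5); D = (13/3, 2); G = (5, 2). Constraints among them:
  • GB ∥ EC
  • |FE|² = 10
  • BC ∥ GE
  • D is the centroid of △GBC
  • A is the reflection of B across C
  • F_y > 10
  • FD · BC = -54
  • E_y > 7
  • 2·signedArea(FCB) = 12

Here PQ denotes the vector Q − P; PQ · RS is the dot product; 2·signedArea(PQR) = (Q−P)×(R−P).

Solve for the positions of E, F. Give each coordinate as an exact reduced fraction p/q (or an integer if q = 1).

E = (5, 8)
F = (6, 11)

1. E_x = 5  [GB ∥ EC ∩ BC ∥ GE]
2. E_y = 8  [GB ∥ EC ∩ BC ∥ GE]
   → E = (5, 8)
3. F_x = 6  [2·signedArea(FCB) = 12 ∩ FD · BC = -54]
4. F_y = 11  [2·signedArea(FCB) = 12 ∩ FD · BC = -54]
   → F = (6, 11)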